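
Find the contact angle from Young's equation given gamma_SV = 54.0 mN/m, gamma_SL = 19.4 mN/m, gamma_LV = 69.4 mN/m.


cos(theta) = (gamma_SV - gamma_SL) / gamma_LV
cos(theta) = (54.0 - 19.4) / 69.4
cos(theta) = 0.498559
theta = arccos(0.498559) = 60.1 degrees

60.1


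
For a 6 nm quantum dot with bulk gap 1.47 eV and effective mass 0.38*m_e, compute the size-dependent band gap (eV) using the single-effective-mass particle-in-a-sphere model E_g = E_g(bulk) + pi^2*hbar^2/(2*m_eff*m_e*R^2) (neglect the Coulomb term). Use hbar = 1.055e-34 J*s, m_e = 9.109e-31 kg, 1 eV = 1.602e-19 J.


Radius R = 6/2 nm = 3e-09 m
Confinement energy dE = pi^2 * hbar^2 / (2 * m_eff * m_e * R^2)
dE = pi^2 * (1.055e-34)^2 / (2 * 0.38 * 9.109e-31 * (3e-09)^2) J, divided by 1.602e-19 J/eV
dE = 0.1101 eV
Total band gap = E_g(bulk) + dE = 1.47 + 0.1101 = 1.5801 eV

1.5801


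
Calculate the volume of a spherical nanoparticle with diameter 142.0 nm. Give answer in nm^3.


Radius r = 142.0/2 = 71 nm
Volume V = (4/3) * pi * r^3
V = (4/3) * pi * (71)^3
V = 1499214.09 nm^3

1499214.09


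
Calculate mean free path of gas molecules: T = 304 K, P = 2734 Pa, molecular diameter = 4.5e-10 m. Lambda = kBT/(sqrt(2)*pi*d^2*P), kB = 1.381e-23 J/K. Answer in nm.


Mean free path: lambda = kB*T / (sqrt(2) * pi * d^2 * P)
lambda = 1.381e-23 * 304 / (sqrt(2) * pi * (4.5e-10)^2 * 2734)
lambda = 1.70679e-06 m
lambda = 1706.79 nm

1706.79


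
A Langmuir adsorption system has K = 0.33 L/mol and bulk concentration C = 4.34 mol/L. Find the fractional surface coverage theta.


Langmuir isotherm: theta = K*C / (1 + K*C)
K*C = 0.33 * 4.34 = 1.4322
theta = 1.4322 / (1 + 1.4322) = 1.4322 / 2.4322
theta = 0.5888

0.5888


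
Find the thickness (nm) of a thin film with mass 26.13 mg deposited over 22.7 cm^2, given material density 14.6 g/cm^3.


Convert: m = 26.13 mg = 2.6130e-05 kg, A = 22.7 cm^2 = 2.2700e-03 m^2, rho = 14.6 g/cm^3 = 14600 kg/m^3
t = m / (A * rho)
t = 2.6130e-05 / (2.2700e-03 * 14600)
t = 7.8843e-07 m = 788.4 nm

788.4


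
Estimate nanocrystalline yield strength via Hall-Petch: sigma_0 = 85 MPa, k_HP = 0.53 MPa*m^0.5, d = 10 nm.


d = 10 nm = 1e-08 m
sqrt(d) = 0.0001
Hall-Petch contribution = k / sqrt(d) = 0.53 / 0.0001 = 5300.0 MPa
sigma = sigma_0 + k/sqrt(d) = 85 + 5300.0 = 5385.0 MPa

5385.0


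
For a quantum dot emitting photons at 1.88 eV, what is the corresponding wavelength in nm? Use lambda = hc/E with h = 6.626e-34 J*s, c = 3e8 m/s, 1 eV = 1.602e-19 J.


Convert energy: E = 1.88 eV = 1.88 * 1.602e-19 = 3.01176e-19 J
lambda = h*c / E = 6.626e-34 * 3e8 / 3.01176e-19
lambda = 6.60013e-07 m = 660.0 nm

660.0


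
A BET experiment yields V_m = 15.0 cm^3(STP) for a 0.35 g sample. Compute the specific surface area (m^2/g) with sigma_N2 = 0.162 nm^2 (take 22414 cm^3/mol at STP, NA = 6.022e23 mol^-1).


Number of moles in monolayer = V_m / 22414 = 15.0 / 22414 = 0.00066922
Number of molecules = moles * NA = 0.00066922 * 6.022e23
SA = molecules * sigma / mass
SA = (15.0 / 22414) * 6.022e23 * 0.162e-18 / 0.35
SA = 186.5 m^2/g

186.5


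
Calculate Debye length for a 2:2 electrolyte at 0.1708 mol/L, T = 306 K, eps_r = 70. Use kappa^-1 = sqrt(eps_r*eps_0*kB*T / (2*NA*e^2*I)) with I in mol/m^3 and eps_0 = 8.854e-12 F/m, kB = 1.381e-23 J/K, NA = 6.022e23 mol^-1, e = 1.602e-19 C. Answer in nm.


Ionic strength I = 0.1708 * 2^2 * 1000 = 683.2 mol/m^3
kappa^-1 = sqrt(70 * 8.854e-12 * 1.381e-23 * 306 / (2 * 6.022e23 * (1.602e-19)^2 * 683.2))
kappa^-1 = 0.352 nm

0.352


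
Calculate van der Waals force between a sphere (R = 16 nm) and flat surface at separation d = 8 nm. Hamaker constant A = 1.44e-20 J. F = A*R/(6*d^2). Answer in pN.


Convert to SI: R = 16 nm = 1.6e-08 m, d = 8 nm = 8e-09 m
F = A * R / (6 * d^2)
F = 1.44e-20 * 1.6e-08 / (6 * (8e-09)^2)
F = 6e-13 N = 0.6 pN

0.6


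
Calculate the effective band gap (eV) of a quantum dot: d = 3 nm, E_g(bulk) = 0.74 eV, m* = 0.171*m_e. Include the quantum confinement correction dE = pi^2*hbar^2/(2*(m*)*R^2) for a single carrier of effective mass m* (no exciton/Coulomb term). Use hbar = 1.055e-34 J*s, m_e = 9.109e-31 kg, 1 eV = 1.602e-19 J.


Radius R = 3/2 nm = 1.5e-09 m
Confinement energy dE = pi^2 * hbar^2 / (2 * m_eff * m_e * R^2)
dE = pi^2 * (1.055e-34)^2 / (2 * 0.171 * 9.109e-31 * (1.5e-09)^2) J, divided by 1.602e-19 J/eV
dE = 0.9783 eV
Total band gap = E_g(bulk) + dE = 0.74 + 0.9783 = 1.7183 eV

1.7183


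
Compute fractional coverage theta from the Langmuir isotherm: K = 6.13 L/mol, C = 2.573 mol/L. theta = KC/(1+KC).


Langmuir isotherm: theta = K*C / (1 + K*C)
K*C = 6.13 * 2.573 = 15.77249
theta = 15.77249 / (1 + 15.77249) = 15.77249 / 16.77249
theta = 0.9404

0.9404


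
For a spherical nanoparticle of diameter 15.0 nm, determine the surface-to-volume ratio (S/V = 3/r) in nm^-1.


Radius r = 15.0/2 = 7.5 nm
S/V = 3 / r = 3 / 7.5
S/V = 0.4 nm^-1

0.4


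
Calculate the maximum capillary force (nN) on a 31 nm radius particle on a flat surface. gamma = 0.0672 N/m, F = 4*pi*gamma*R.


Convert radius: R = 31 nm = 3.1e-08 m
F = 4 * pi * gamma * R
F = 4 * pi * 0.0672 * 3.1e-08
F = 2.61783e-08 N = 26.1783 nN

26.1783


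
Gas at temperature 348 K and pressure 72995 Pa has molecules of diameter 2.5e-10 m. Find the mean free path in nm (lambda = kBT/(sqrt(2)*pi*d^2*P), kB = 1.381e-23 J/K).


Mean free path: lambda = kB*T / (sqrt(2) * pi * d^2 * P)
lambda = 1.381e-23 * 348 / (sqrt(2) * pi * (2.5e-10)^2 * 72995)
lambda = 2.37102e-07 m
lambda = 237.1 nm

237.1


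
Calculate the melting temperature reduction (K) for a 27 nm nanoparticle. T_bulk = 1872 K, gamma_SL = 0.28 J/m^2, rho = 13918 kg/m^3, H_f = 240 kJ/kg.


Radius R = 27/2 = 13.5 nm = 1.35e-08 m
Convert H_f = 240 kJ/kg = 240000 J/kg
dT = 2 * gamma_SL * T_bulk / (rho * H_f * R)
dT = 2 * 0.28 * 1872 / (13918 * 240000 * 1.35e-08)
dT = 23.2 K

23.2


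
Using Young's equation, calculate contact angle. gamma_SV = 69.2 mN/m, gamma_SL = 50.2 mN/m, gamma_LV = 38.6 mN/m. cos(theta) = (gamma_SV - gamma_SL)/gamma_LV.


cos(theta) = (gamma_SV - gamma_SL) / gamma_LV
cos(theta) = (69.2 - 50.2) / 38.6
cos(theta) = 0.492228
theta = arccos(0.492228) = 60.51 degrees

60.51


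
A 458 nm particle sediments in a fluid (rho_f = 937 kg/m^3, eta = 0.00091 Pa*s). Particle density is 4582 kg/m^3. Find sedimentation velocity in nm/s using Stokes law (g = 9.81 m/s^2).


Radius R = 458/2 nm = 2.29e-07 m
Density difference = 4582 - 937 = 3645 kg/m^3
v = 2 * R^2 * (rho_p - rho_f) * g / (9 * eta)
v = 2 * (2.29e-07)^2 * 3645 * 9.81 / (9 * 0.00091)
v = 4.57914e-07 m/s = 457.9137 nm/s

457.9137


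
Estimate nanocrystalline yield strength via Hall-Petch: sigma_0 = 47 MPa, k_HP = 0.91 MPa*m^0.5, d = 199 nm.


d = 199 nm = 1.99e-07 m
sqrt(d) = 0.0004460942
Hall-Petch contribution = k / sqrt(d) = 0.91 / 0.0004460942 = 2039.9 MPa
sigma = sigma_0 + k/sqrt(d) = 47 + 2039.9 = 2086.9 MPa

2086.9


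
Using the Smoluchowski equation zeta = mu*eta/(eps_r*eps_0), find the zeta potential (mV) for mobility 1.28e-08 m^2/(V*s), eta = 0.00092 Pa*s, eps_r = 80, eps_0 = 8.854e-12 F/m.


Smoluchowski equation: zeta = mu * eta / (eps_r * eps_0)
zeta = 1.28e-08 * 0.00092 / (80 * 8.854e-12)
zeta = 0.016625 V = 16.63 mV

16.63


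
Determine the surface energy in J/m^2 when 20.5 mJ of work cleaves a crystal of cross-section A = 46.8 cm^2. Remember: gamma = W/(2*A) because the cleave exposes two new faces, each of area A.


Convert: A = 46.8 cm^2 = 0.00468 m^2, W = 20.5 mJ = 0.0205 J
Cleaving exposes two faces of area A, so total new surface = 2*A and gamma = W / (2*A)
gamma = 0.0205 / (2 * 0.00468)
gamma = 2.19 J/m^2

2.19


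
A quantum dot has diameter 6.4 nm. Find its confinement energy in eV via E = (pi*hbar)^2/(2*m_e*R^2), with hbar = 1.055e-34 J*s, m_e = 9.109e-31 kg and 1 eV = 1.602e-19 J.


Radius R = 6.4/2 = 3.2 nm = 3.2e-09 m
E = (pi * 1.055e-34)^2 / (2 * 9.109e-31 * (3.2e-09)^2)
E(J) = 5.88849e-21
E = E(J) / 1.602e-19 = 0.0368 eV

0.0368


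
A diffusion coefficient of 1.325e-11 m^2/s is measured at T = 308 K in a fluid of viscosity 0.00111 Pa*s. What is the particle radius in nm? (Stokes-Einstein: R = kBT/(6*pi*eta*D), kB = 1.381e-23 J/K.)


Stokes-Einstein: R = kB*T / (6*pi*eta*D)
R = 1.381e-23 * 308 / (6 * pi * 0.00111 * 1.325e-11)
R = 1.53428e-08 m = 15.34 nm

15.34


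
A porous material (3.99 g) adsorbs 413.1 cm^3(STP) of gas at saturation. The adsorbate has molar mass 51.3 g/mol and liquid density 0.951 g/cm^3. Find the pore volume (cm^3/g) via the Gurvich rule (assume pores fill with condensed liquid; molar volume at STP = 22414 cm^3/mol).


Moles adsorbed n = V_ads / 22414 = 413.1 / 22414 = 1.843045e-02 mol
Liquid volume V_liq = n * M / rho_liq = 1.843045e-02 * 51.3 / 0.951 = 0.99420 cm^3
Specific pore volume V_pore = V_liq / m_sample = 0.99420 / 3.99
V_pore = 0.2492 cm^3/g

0.2492


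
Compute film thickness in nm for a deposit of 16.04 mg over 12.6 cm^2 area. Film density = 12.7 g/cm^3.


Convert: m = 16.04 mg = 1.6040e-05 kg, A = 12.6 cm^2 = 1.2600e-03 m^2, rho = 12.7 g/cm^3 = 12700 kg/m^3
t = m / (A * rho)
t = 1.6040e-05 / (1.2600e-03 * 12700)
t = 1.0024e-06 m = 1002.4 nm

1002.4


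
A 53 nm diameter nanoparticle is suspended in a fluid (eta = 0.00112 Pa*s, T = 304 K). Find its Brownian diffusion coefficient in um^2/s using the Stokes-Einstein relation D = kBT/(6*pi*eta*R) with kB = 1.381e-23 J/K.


Radius R = 53/2 = 26.5 nm = 2.65e-08 m
D = kB*T / (6*pi*eta*R)
D = 1.381e-23 * 304 / (6 * pi * 0.00112 * 2.65e-08)
D = 7.50416e-12 m^2/s = 7.504 um^2/s

7.504


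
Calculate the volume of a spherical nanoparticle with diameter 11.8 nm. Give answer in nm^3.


Radius r = 11.8/2 = 5.9 nm
Volume V = (4/3) * pi * r^3
V = (4/3) * pi * (5.9)^3
V = 860.29 nm^3

860.29


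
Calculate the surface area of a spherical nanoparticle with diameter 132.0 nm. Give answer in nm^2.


Radius r = 132.0/2 = 66 nm
Surface area SA = 4 * pi * r^2
SA = 4 * pi * (66)^2
SA = 54739.11 nm^2

54739.11


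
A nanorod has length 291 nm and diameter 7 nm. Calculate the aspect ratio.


Aspect ratio AR = length / diameter
AR = 291 / 7
AR = 41.57

41.57


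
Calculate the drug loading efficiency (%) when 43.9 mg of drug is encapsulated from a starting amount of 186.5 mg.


Drug loading efficiency = (drug loaded / drug initial) * 100
DLE = 43.9 / 186.5 * 100
DLE = 0.2354 * 100
DLE = 23.54%

23.54


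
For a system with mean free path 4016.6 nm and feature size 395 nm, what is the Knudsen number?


Knudsen number Kn = lambda / L
Kn = 4016.6 / 395
Kn = 10.1686

10.1686


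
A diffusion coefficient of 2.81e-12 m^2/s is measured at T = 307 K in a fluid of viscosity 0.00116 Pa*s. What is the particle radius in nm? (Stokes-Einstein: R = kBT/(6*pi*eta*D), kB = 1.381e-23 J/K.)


Stokes-Einstein: R = kB*T / (6*pi*eta*D)
R = 1.381e-23 * 307 / (6 * pi * 0.00116 * 2.81e-12)
R = 6.90028e-08 m = 69.0 nm

69.0


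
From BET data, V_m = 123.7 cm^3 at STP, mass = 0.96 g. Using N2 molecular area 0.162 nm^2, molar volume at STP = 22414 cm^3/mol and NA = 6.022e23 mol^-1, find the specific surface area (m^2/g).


Number of moles in monolayer = V_m / 22414 = 123.7 / 22414 = 0.00551887
Number of molecules = moles * NA = 0.00551887 * 6.022e23
SA = molecules * sigma / mass
SA = (123.7 / 22414) * 6.022e23 * 0.162e-18 / 0.96
SA = 560.8 m^2/g

560.8


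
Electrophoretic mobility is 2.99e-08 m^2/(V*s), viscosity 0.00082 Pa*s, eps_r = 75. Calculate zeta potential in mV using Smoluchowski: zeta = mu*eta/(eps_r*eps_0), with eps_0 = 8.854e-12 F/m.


Smoluchowski equation: zeta = mu * eta / (eps_r * eps_0)
zeta = 2.99e-08 * 0.00082 / (75 * 8.854e-12)
zeta = 0.036922 V = 36.92 mV

36.92


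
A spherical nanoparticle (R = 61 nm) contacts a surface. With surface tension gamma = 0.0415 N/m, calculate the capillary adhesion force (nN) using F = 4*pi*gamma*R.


Convert radius: R = 61 nm = 6.1e-08 m
F = 4 * pi * gamma * R
F = 4 * pi * 0.0415 * 6.1e-08
F = 3.18118e-08 N = 31.8118 nN

31.8118


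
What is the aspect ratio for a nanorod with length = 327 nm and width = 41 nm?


Aspect ratio AR = length / diameter
AR = 327 / 41
AR = 7.98

7.98


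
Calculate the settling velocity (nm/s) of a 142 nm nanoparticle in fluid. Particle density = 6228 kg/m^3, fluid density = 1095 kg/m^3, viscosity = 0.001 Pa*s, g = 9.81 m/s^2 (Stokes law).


Radius R = 142/2 nm = 7.1e-08 m
Density difference = 6228 - 1095 = 5133 kg/m^3
v = 2 * R^2 * (rho_p - rho_f) * g / (9 * eta)
v = 2 * (7.1e-08)^2 * 5133 * 9.81 / (9 * 0.001)
v = 5.64085e-08 m/s = 56.4085 nm/s

56.4085


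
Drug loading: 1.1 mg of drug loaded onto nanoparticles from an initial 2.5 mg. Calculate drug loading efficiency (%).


Drug loading efficiency = (drug loaded / drug initial) * 100
DLE = 1.1 / 2.5 * 100
DLE = 0.44 * 100
DLE = 44.0%

44.0


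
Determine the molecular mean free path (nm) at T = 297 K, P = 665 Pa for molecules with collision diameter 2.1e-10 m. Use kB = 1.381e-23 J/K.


Mean free path: lambda = kB*T / (sqrt(2) * pi * d^2 * P)
lambda = 1.381e-23 * 297 / (sqrt(2) * pi * (2.1e-10)^2 * 665)
lambda = 3.14793e-05 m
lambda = 31479.3 nm

31479.3


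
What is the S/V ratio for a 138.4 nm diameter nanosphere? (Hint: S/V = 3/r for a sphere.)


Radius r = 138.4/2 = 69.2 nm
S/V = 3 / r = 3 / 69.2
S/V = 0.0434 nm^-1

0.0434


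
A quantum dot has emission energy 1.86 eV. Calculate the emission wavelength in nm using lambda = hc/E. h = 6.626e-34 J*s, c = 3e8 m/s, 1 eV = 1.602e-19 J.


Convert energy: E = 1.86 eV = 1.86 * 1.602e-19 = 2.97972e-19 J
lambda = h*c / E = 6.626e-34 * 3e8 / 2.97972e-19
lambda = 6.6711e-07 m = 667.1 nm

667.1


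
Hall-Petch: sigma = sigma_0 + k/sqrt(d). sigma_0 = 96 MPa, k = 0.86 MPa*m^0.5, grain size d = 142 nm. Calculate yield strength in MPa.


d = 142 nm = 1.42e-07 m
sqrt(d) = 0.0003768289
Hall-Petch contribution = k / sqrt(d) = 0.86 / 0.0003768289 = 2282.2 MPa
sigma = sigma_0 + k/sqrt(d) = 96 + 2282.2 = 2378.2 MPa

2378.2


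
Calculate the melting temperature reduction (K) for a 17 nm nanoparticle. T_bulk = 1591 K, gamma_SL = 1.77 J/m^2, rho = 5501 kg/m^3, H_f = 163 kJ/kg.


Radius R = 17/2 = 8.5 nm = 8.5e-09 m
Convert H_f = 163 kJ/kg = 163000 J/kg
dT = 2 * gamma_SL * T_bulk / (rho * H_f * R)
dT = 2 * 1.77 * 1591 / (5501 * 163000 * 8.5e-09)
dT = 739.0 K

739.0


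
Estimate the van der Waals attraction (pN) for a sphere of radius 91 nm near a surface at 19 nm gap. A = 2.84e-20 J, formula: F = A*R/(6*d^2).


Convert to SI: R = 91 nm = 9.1e-08 m, d = 19 nm = 1.9e-08 m
F = A * R / (6 * d^2)
F = 2.84e-20 * 9.1e-08 / (6 * (1.9e-08)^2)
F = 1.19317e-12 N = 1.193 pN

1.193


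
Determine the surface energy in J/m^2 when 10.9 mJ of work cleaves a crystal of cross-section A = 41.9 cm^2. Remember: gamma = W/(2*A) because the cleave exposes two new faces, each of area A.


Convert: A = 41.9 cm^2 = 0.00419 m^2, W = 10.9 mJ = 0.0109 J
Cleaving exposes two faces of area A, so total new surface = 2*A and gamma = W / (2*A)
gamma = 0.0109 / (2 * 0.00419)
gamma = 1.301 J/m^2

1.301


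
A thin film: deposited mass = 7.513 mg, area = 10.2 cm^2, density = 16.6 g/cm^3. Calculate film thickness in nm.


Convert: m = 7.513 mg = 7.5130e-06 kg, A = 10.2 cm^2 = 1.0200e-03 m^2, rho = 16.6 g/cm^3 = 16600 kg/m^3
t = m / (A * rho)
t = 7.5130e-06 / (1.0200e-03 * 16600)
t = 4.4372e-07 m = 443.7 nm

443.7


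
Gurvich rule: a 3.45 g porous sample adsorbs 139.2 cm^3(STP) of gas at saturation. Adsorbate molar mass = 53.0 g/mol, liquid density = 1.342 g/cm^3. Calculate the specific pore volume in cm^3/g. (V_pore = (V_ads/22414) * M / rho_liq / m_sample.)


Moles adsorbed n = V_ads / 22414 = 139.2 / 22414 = 6.210404e-03 mol
Liquid volume V_liq = n * M / rho_liq = 6.210404e-03 * 53.0 / 1.342 = 0.24527 cm^3
Specific pore volume V_pore = V_liq / m_sample = 0.24527 / 3.45
V_pore = 0.0711 cm^3/g

0.0711


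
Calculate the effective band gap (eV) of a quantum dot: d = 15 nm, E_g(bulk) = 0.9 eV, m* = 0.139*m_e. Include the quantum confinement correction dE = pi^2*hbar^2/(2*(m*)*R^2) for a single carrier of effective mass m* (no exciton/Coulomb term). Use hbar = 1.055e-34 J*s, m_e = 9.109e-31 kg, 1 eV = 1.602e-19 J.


Radius R = 15/2 nm = 7.5e-09 m
Confinement energy dE = pi^2 * hbar^2 / (2 * m_eff * m_e * R^2)
dE = pi^2 * (1.055e-34)^2 / (2 * 0.139 * 9.109e-31 * (7.5e-09)^2) J, divided by 1.602e-19 J/eV
dE = 0.0481 eV
Total band gap = E_g(bulk) + dE = 0.9 + 0.0481 = 0.9481 eV

0.9481


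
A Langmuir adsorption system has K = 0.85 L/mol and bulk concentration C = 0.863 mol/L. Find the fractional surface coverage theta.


Langmuir isotherm: theta = K*C / (1 + K*C)
K*C = 0.85 * 0.863 = 0.73355
theta = 0.73355 / (1 + 0.73355) = 0.73355 / 1.73355
theta = 0.4231

0.4231


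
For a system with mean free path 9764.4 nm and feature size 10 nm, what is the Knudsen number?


Knudsen number Kn = lambda / L
Kn = 9764.4 / 10
Kn = 976.44

976.44


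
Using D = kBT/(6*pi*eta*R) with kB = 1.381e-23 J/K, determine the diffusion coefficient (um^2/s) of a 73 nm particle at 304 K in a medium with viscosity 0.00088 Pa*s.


Radius R = 73/2 = 36.5 nm = 3.65e-08 m
D = kB*T / (6*pi*eta*R)
D = 1.381e-23 * 304 / (6 * pi * 0.00088 * 3.65e-08)
D = 6.93411e-12 m^2/s = 6.934 um^2/s

6.934


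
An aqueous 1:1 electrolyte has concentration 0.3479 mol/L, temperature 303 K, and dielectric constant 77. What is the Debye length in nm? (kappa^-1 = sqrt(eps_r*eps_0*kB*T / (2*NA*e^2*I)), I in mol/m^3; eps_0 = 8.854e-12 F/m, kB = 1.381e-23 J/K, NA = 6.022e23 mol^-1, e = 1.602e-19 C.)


Ionic strength I = 0.3479 * 1^2 * 1000 = 347.9 mol/m^3
kappa^-1 = sqrt(77 * 8.854e-12 * 1.381e-23 * 303 / (2 * 6.022e23 * (1.602e-19)^2 * 347.9))
kappa^-1 = 0.515 nm

0.515


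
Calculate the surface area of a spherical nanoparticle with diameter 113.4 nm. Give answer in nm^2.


Radius r = 113.4/2 = 56.7 nm
Surface area SA = 4 * pi * r^2
SA = 4 * pi * (56.7)^2
SA = 40399.5 nm^2

40399.5


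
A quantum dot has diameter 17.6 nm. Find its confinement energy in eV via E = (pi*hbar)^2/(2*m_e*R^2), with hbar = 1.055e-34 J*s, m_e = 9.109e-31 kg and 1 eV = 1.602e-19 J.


Radius R = 17.6/2 = 8.8 nm = 8.8e-09 m
E = (pi * 1.055e-34)^2 / (2 * 9.109e-31 * (8.8e-09)^2)
E(J) = 7.78643e-22
E = E(J) / 1.602e-19 = 0.0049 eV

0.0049


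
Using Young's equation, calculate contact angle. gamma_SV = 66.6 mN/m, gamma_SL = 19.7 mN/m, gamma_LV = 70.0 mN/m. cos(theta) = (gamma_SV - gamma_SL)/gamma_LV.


cos(theta) = (gamma_SV - gamma_SL) / gamma_LV
cos(theta) = (66.6 - 19.7) / 70.0
cos(theta) = 0.67
theta = arccos(0.67) = 47.93 degrees

47.93


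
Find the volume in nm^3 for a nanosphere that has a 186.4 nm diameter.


Radius r = 186.4/2 = 93.2 nm
Volume V = (4/3) * pi * r^3
V = (4/3) * pi * (93.2)^3
V = 3391066.81 nm^3

3391066.81


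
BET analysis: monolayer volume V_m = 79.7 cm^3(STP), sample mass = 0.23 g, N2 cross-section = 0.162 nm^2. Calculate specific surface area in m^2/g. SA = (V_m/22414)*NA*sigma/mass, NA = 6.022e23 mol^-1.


Number of moles in monolayer = V_m / 22414 = 79.7 / 22414 = 0.00355581
Number of molecules = moles * NA = 0.00355581 * 6.022e23
SA = molecules * sigma / mass
SA = (79.7 / 22414) * 6.022e23 * 0.162e-18 / 0.23
SA = 1508.2 m^2/g

1508.2


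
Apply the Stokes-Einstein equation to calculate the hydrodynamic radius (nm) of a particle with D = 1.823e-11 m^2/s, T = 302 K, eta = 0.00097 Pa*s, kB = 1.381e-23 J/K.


Stokes-Einstein: R = kB*T / (6*pi*eta*D)
R = 1.381e-23 * 302 / (6 * pi * 0.00097 * 1.823e-11)
R = 1.25124e-08 m = 12.51 nm

12.51


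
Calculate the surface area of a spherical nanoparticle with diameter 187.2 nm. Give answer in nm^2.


Radius r = 187.2/2 = 93.6 nm
Surface area SA = 4 * pi * r^2
SA = 4 * pi * (93.6)^2
SA = 110093.47 nm^2

110093.47


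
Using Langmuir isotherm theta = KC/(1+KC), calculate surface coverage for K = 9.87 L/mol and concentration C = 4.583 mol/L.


Langmuir isotherm: theta = K*C / (1 + K*C)
K*C = 9.87 * 4.583 = 45.23421
theta = 45.23421 / (1 + 45.23421) = 45.23421 / 46.23421
theta = 0.9784

0.9784


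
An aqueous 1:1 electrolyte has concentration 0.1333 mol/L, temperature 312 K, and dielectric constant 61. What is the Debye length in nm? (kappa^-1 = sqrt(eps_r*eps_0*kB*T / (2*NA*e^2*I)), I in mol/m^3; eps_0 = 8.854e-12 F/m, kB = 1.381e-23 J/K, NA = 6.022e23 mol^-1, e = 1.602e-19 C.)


Ionic strength I = 0.1333 * 1^2 * 1000 = 133.3 mol/m^3
kappa^-1 = sqrt(61 * 8.854e-12 * 1.381e-23 * 312 / (2 * 6.022e23 * (1.602e-19)^2 * 133.3))
kappa^-1 = 0.752 nm

0.752


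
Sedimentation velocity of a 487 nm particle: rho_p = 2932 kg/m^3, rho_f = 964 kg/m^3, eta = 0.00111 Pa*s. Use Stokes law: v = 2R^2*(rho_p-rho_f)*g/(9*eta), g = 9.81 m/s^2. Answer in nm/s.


Radius R = 487/2 nm = 2.435e-07 m
Density difference = 2932 - 964 = 1968 kg/m^3
v = 2 * R^2 * (rho_p - rho_f) * g / (9 * eta)
v = 2 * (2.435e-07)^2 * 1968 * 9.81 / (9 * 0.00111)
v = 2.29169e-07 m/s = 229.1694 nm/s

229.1694


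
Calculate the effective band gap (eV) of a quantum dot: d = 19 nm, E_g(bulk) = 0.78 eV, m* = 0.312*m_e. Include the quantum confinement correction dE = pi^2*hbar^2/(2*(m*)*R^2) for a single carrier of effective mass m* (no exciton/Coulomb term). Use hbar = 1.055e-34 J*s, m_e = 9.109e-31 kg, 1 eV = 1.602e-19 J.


Radius R = 19/2 nm = 9.5e-09 m
Confinement energy dE = pi^2 * hbar^2 / (2 * m_eff * m_e * R^2)
dE = pi^2 * (1.055e-34)^2 / (2 * 0.312 * 9.109e-31 * (9.5e-09)^2) J, divided by 1.602e-19 J/eV
dE = 0.0134 eV
Total band gap = E_g(bulk) + dE = 0.78 + 0.0134 = 0.7934 eV

0.7934


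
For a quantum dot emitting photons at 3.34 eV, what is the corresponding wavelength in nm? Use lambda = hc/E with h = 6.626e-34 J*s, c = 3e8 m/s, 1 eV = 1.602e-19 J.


Convert energy: E = 3.34 eV = 3.34 * 1.602e-19 = 5.35068e-19 J
lambda = h*c / E = 6.626e-34 * 3e8 / 5.35068e-19
lambda = 3.71504e-07 m = 371.5 nm

371.5


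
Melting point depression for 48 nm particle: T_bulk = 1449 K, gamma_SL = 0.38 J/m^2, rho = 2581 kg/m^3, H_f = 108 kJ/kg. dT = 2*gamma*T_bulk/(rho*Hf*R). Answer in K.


Radius R = 48/2 = 24 nm = 2.4e-08 m
Convert H_f = 108 kJ/kg = 108000 J/kg
dT = 2 * gamma_SL * T_bulk / (rho * H_f * R)
dT = 2 * 0.38 * 1449 / (2581 * 108000 * 2.4e-08)
dT = 164.6 K

164.6


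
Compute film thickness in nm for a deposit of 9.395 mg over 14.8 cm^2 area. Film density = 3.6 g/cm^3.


Convert: m = 9.395 mg = 9.3950e-06 kg, A = 14.8 cm^2 = 1.4800e-03 m^2, rho = 3.6 g/cm^3 = 3600 kg/m^3
t = m / (A * rho)
t = 9.3950e-06 / (1.4800e-03 * 3600)
t = 1.7633e-06 m = 1763.3 nm

1763.3


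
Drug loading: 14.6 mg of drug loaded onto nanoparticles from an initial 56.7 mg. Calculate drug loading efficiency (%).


Drug loading efficiency = (drug loaded / drug initial) * 100
DLE = 14.6 / 56.7 * 100
DLE = 0.2575 * 100
DLE = 25.75%

25.75


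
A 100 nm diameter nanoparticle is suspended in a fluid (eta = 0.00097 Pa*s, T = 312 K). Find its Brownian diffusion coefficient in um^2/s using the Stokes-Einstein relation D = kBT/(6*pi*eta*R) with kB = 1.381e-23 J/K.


Radius R = 100/2 = 50 nm = 5e-08 m
D = kB*T / (6*pi*eta*R)
D = 1.381e-23 * 312 / (6 * pi * 0.00097 * 5e-08)
D = 4.71309e-12 m^2/s = 4.713 um^2/s

4.713


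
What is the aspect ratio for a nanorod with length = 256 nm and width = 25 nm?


Aspect ratio AR = length / diameter
AR = 256 / 25
AR = 10.24

10.24


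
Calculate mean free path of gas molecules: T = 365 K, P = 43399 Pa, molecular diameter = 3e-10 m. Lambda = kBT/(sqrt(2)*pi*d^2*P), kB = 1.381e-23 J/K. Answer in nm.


Mean free path: lambda = kB*T / (sqrt(2) * pi * d^2 * P)
lambda = 1.381e-23 * 365 / (sqrt(2) * pi * (3e-10)^2 * 43399)
lambda = 2.90469e-07 m
lambda = 290.47 nm

290.47


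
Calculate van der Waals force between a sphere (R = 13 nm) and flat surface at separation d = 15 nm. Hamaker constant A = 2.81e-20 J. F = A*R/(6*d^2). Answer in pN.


Convert to SI: R = 13 nm = 1.3e-08 m, d = 15 nm = 1.5e-08 m
F = A * R / (6 * d^2)
F = 2.81e-20 * 1.3e-08 / (6 * (1.5e-08)^2)
F = 2.70593e-13 N = 0.271 pN

0.271


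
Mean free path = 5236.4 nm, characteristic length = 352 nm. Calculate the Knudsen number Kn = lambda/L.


Knudsen number Kn = lambda / L
Kn = 5236.4 / 352
Kn = 14.8761

14.8761


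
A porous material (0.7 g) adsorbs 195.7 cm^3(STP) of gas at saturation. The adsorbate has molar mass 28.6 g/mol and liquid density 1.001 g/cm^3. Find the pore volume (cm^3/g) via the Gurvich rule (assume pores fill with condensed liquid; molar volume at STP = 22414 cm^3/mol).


Moles adsorbed n = V_ads / 22414 = 195.7 / 22414 = 8.731150e-03 mol
Liquid volume V_liq = n * M / rho_liq = 8.731150e-03 * 28.6 / 1.001 = 0.24946 cm^3
Specific pore volume V_pore = V_liq / m_sample = 0.24946 / 0.7
V_pore = 0.3564 cm^3/g

0.3564


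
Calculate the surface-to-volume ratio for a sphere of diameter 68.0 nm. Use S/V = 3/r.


Radius r = 68.0/2 = 34 nm
S/V = 3 / r = 3 / 34
S/V = 0.0882 nm^-1

0.0882


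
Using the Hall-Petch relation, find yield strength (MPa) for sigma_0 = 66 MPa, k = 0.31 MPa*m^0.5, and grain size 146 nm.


d = 146 nm = 1.46e-07 m
sqrt(d) = 0.0003820995
Hall-Petch contribution = k / sqrt(d) = 0.31 / 0.0003820995 = 811.3 MPa
sigma = sigma_0 + k/sqrt(d) = 66 + 811.3 = 877.3 MPa

877.3


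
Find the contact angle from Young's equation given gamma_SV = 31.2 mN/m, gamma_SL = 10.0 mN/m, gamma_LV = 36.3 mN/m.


cos(theta) = (gamma_SV - gamma_SL) / gamma_LV
cos(theta) = (31.2 - 10.0) / 36.3
cos(theta) = 0.584022
theta = arccos(0.584022) = 54.27 degrees

54.27


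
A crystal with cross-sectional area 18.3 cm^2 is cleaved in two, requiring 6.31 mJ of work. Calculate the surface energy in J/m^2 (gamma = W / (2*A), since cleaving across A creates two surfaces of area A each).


Convert: A = 18.3 cm^2 = 0.00183 m^2, W = 6.31 mJ = 0.00631 J
Cleaving exposes two faces of area A, so total new surface = 2*A and gamma = W / (2*A)
gamma = 0.00631 / (2 * 0.00183)
gamma = 1.724 J/m^2

1.724


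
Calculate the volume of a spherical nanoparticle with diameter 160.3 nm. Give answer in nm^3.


Radius r = 160.3/2 = 80.15 nm
Volume V = (4/3) * pi * r^3
V = (4/3) * pi * (80.15)^3
V = 2156746.93 nm^3

2156746.93


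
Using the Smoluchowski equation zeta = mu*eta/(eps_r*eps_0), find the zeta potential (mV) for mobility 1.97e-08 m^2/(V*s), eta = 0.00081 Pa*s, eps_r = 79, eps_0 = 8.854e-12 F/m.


Smoluchowski equation: zeta = mu * eta / (eps_r * eps_0)
zeta = 1.97e-08 * 0.00081 / (79 * 8.854e-12)
zeta = 0.022813 V = 22.81 mV

22.81


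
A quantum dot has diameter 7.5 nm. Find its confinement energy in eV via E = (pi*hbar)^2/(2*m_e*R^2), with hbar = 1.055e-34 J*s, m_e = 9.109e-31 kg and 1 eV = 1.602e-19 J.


Radius R = 7.5/2 = 3.75 nm = 3.75e-09 m
E = (pi * 1.055e-34)^2 / (2 * 9.109e-31 * (3.75e-09)^2)
E(J) = 4.28787e-21
E = E(J) / 1.602e-19 = 0.0268 eV

0.0268


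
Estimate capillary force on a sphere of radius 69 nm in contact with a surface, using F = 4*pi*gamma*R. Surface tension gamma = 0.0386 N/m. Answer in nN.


Convert radius: R = 69 nm = 6.9e-08 m
F = 4 * pi * gamma * R
F = 4 * pi * 0.0386 * 6.9e-08
F = 3.34693e-08 N = 33.4693 nN

33.4693


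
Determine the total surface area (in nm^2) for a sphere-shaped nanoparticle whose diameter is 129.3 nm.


Radius r = 129.3/2 = 64.65 nm
Surface area SA = 4 * pi * r^2
SA = 4 * pi * (64.65)^2
SA = 52522.69 nm^2

52522.69


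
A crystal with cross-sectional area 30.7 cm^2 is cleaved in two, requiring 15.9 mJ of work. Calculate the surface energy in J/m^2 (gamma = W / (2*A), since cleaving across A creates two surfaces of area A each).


Convert: A = 30.7 cm^2 = 0.00307 m^2, W = 15.9 mJ = 0.0159 J
Cleaving exposes two faces of area A, so total new surface = 2*A and gamma = W / (2*A)
gamma = 0.0159 / (2 * 0.00307)
gamma = 2.59 J/m^2

2.59


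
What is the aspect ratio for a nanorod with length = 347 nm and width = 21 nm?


Aspect ratio AR = length / diameter
AR = 347 / 21
AR = 16.52

16.52


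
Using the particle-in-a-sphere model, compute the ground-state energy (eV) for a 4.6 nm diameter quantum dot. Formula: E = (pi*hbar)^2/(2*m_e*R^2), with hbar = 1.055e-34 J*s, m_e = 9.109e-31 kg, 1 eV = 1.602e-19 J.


Radius R = 4.6/2 = 2.3 nm = 2.3e-09 m
E = (pi * 1.055e-34)^2 / (2 * 9.109e-31 * (2.3e-09)^2)
E(J) = 1.13985e-20
E = E(J) / 1.602e-19 = 0.0712 eV

0.0712


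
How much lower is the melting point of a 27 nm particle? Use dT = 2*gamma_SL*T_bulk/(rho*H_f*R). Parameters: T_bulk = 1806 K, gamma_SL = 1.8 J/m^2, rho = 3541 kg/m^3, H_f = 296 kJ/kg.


Radius R = 27/2 = 13.5 nm = 1.35e-08 m
Convert H_f = 296 kJ/kg = 296000 J/kg
dT = 2 * gamma_SL * T_bulk / (rho * H_f * R)
dT = 2 * 1.8 * 1806 / (3541 * 296000 * 1.35e-08)
dT = 459.5 K

459.5


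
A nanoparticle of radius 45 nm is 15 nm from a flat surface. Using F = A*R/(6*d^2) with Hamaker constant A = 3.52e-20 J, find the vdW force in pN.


Convert to SI: R = 45 nm = 4.5e-08 m, d = 15 nm = 1.5e-08 m
F = A * R / (6 * d^2)
F = 3.52e-20 * 4.5e-08 / (6 * (1.5e-08)^2)
F = 1.17333e-12 N = 1.173 pN

1.173


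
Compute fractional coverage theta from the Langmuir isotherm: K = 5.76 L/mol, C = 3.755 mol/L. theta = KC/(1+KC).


Langmuir isotherm: theta = K*C / (1 + K*C)
K*C = 5.76 * 3.755 = 21.6288
theta = 21.6288 / (1 + 21.6288) = 21.6288 / 22.6288
theta = 0.9558

0.9558


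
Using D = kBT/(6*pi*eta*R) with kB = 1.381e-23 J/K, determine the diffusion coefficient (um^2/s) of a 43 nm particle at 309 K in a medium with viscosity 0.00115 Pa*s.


Radius R = 43/2 = 21.5 nm = 2.15e-08 m
D = kB*T / (6*pi*eta*R)
D = 1.381e-23 * 309 / (6 * pi * 0.00115 * 2.15e-08)
D = 9.15619e-12 m^2/s = 9.156 um^2/s

9.156


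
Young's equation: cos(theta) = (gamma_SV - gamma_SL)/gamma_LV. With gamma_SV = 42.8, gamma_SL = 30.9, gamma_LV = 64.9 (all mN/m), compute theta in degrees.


cos(theta) = (gamma_SV - gamma_SL) / gamma_LV
cos(theta) = (42.8 - 30.9) / 64.9
cos(theta) = 0.183359
theta = arccos(0.183359) = 79.43 degrees

79.43


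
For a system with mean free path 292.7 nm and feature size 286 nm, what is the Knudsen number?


Knudsen number Kn = lambda / L
Kn = 292.7 / 286
Kn = 1.0234

1.0234


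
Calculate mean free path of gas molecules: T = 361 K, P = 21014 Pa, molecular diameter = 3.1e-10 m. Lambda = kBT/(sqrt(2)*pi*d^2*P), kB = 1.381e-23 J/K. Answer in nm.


Mean free path: lambda = kB*T / (sqrt(2) * pi * d^2 * P)
lambda = 1.381e-23 * 361 / (sqrt(2) * pi * (3.1e-10)^2 * 21014)
lambda = 5.55653e-07 m
lambda = 555.65 nm

555.65


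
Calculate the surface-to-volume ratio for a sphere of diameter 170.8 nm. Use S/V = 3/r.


Radius r = 170.8/2 = 85.4 nm
S/V = 3 / r = 3 / 85.4
S/V = 0.0351 nm^-1

0.0351


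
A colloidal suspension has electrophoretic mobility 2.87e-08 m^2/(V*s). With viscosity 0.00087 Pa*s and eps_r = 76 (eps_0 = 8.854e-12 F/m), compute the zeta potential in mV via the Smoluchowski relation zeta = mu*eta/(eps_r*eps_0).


Smoluchowski equation: zeta = mu * eta / (eps_r * eps_0)
zeta = 2.87e-08 * 0.00087 / (76 * 8.854e-12)
zeta = 0.037106 V = 37.11 mV

37.11


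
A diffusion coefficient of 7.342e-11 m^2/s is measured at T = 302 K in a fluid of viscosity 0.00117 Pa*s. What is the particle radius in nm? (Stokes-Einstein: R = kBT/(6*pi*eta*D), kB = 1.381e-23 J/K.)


Stokes-Einstein: R = kB*T / (6*pi*eta*D)
R = 1.381e-23 * 302 / (6 * pi * 0.00117 * 7.342e-11)
R = 2.57572e-09 m = 2.58 nm

2.58


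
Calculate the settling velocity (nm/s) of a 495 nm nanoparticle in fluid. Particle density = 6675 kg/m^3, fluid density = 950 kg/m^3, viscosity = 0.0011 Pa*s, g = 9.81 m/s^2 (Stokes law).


Radius R = 495/2 nm = 2.475e-07 m
Density difference = 6675 - 950 = 5725 kg/m^3
v = 2 * R^2 * (rho_p - rho_f) * g / (9 * eta)
v = 2 * (2.475e-07)^2 * 5725 * 9.81 / (9 * 0.0011)
v = 6.95008e-07 m/s = 695.0078 nm/s

695.0078


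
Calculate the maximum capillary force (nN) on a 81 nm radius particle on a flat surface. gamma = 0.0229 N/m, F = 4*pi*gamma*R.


Convert radius: R = 81 nm = 8.1e-08 m
F = 4 * pi * gamma * R
F = 4 * pi * 0.0229 * 8.1e-08
F = 2.33094e-08 N = 23.3094 nN

23.3094


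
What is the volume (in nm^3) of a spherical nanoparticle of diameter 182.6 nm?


Radius r = 182.6/2 = 91.3 nm
Volume V = (4/3) * pi * r^3
V = (4/3) * pi * (91.3)^3
V = 3187872.49 nm^3

3187872.49


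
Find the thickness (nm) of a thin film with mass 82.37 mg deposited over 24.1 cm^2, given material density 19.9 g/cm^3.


Convert: m = 82.37 mg = 8.2370e-05 kg, A = 24.1 cm^2 = 2.4100e-03 m^2, rho = 19.9 g/cm^3 = 19900 kg/m^3
t = m / (A * rho)
t = 8.2370e-05 / (2.4100e-03 * 19900)
t = 1.7175e-06 m = 1717.5 nm

1717.5


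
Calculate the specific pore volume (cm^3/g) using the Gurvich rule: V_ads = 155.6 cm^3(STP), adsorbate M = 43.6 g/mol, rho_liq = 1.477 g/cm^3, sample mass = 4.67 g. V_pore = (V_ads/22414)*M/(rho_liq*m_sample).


Moles adsorbed n = V_ads / 22414 = 155.6 / 22414 = 6.942090e-03 mol
Liquid volume V_liq = n * M / rho_liq = 6.942090e-03 * 43.6 / 1.477 = 0.20493 cm^3
Specific pore volume V_pore = V_liq / m_sample = 0.20493 / 4.67
V_pore = 0.0439 cm^3/g

0.0439


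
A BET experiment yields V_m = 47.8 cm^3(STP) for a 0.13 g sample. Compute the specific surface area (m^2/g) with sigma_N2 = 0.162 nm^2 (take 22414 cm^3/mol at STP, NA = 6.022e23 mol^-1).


Number of moles in monolayer = V_m / 22414 = 47.8 / 22414 = 0.0021326
Number of molecules = moles * NA = 0.0021326 * 6.022e23
SA = molecules * sigma / mass
SA = (47.8 / 22414) * 6.022e23 * 0.162e-18 / 0.13
SA = 1600.4 m^2/g

1600.4


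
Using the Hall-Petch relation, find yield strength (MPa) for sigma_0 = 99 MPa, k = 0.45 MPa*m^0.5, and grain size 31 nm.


d = 31 nm = 3.1e-08 m
sqrt(d) = 0.0001760682
Hall-Petch contribution = k / sqrt(d) = 0.45 / 0.0001760682 = 2555.8 MPa
sigma = sigma_0 + k/sqrt(d) = 99 + 2555.8 = 2654.8 MPa

2654.8


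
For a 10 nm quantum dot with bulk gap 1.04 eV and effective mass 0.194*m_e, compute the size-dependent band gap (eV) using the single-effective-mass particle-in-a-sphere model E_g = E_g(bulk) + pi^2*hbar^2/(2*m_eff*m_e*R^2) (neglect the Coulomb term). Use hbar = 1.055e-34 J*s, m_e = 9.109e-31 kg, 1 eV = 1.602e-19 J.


Radius R = 10/2 nm = 5e-09 m
Confinement energy dE = pi^2 * hbar^2 / (2 * m_eff * m_e * R^2)
dE = pi^2 * (1.055e-34)^2 / (2 * 0.194 * 9.109e-31 * (5e-09)^2) J, divided by 1.602e-19 J/eV
dE = 0.0776 eV
Total band gap = E_g(bulk) + dE = 1.04 + 0.0776 = 1.1176 eV

1.1176


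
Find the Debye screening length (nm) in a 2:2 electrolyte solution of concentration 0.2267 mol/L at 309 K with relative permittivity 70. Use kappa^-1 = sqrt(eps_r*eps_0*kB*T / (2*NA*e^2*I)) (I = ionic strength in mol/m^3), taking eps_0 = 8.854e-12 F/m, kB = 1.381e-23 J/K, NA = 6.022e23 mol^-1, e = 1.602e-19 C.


Ionic strength I = 0.2267 * 2^2 * 1000 = 906.8 mol/m^3
kappa^-1 = sqrt(70 * 8.854e-12 * 1.381e-23 * 309 / (2 * 6.022e23 * (1.602e-19)^2 * 906.8))
kappa^-1 = 0.307 nm

0.307


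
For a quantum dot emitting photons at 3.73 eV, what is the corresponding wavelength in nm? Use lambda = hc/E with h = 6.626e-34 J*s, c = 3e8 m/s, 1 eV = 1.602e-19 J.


Convert energy: E = 3.73 eV = 3.73 * 1.602e-19 = 5.97546e-19 J
lambda = h*c / E = 6.626e-34 * 3e8 / 5.97546e-19
lambda = 3.32661e-07 m = 332.7 nm

332.7


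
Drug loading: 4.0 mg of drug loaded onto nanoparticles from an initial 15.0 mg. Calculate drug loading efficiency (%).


Drug loading efficiency = (drug loaded / drug initial) * 100
DLE = 4.0 / 15.0 * 100
DLE = 0.2667 * 100
DLE = 26.67%

26.67


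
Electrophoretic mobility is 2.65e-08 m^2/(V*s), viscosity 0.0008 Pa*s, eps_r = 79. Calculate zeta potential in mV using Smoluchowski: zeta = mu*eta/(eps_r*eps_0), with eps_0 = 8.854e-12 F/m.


Smoluchowski equation: zeta = mu * eta / (eps_r * eps_0)
zeta = 2.65e-08 * 0.0008 / (79 * 8.854e-12)
zeta = 0.030309 V = 30.31 mV

30.31


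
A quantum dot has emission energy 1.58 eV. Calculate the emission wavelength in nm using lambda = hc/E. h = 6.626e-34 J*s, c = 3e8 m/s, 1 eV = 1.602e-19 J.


Convert energy: E = 1.58 eV = 1.58 * 1.602e-19 = 2.53116e-19 J
lambda = h*c / E = 6.626e-34 * 3e8 / 2.53116e-19
lambda = 7.85332e-07 m = 785.3 nm

785.3


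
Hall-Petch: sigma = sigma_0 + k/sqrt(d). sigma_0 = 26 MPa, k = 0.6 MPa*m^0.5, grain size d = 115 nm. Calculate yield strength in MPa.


d = 115 nm = 1.15e-07 m
sqrt(d) = 0.0003391165
Hall-Petch contribution = k / sqrt(d) = 0.6 / 0.0003391165 = 1769.3 MPa
sigma = sigma_0 + k/sqrt(d) = 26 + 1769.3 = 1795.3 MPa

1795.3


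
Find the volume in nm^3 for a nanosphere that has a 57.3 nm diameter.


Radius r = 57.3/2 = 28.65 nm
Volume V = (4/3) * pi * r^3
V = (4/3) * pi * (28.65)^3
V = 98505.96 nm^3

98505.96


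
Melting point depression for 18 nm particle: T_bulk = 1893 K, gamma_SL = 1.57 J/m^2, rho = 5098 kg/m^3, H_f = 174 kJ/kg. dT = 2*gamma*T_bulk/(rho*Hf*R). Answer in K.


Radius R = 18/2 = 9 nm = 9e-09 m
Convert H_f = 174 kJ/kg = 174000 J/kg
dT = 2 * gamma_SL * T_bulk / (rho * H_f * R)
dT = 2 * 1.57 * 1893 / (5098 * 174000 * 9e-09)
dT = 744.5 K

744.5


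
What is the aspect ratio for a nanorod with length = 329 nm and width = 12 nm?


Aspect ratio AR = length / diameter
AR = 329 / 12
AR = 27.42

27.42


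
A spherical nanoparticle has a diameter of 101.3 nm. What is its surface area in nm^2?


Radius r = 101.3/2 = 50.65 nm
Surface area SA = 4 * pi * r^2
SA = 4 * pi * (50.65)^2
SA = 32238.05 nm^2

32238.05


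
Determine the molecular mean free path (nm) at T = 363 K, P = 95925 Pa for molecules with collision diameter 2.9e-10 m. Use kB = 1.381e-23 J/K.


Mean free path: lambda = kB*T / (sqrt(2) * pi * d^2 * P)
lambda = 1.381e-23 * 363 / (sqrt(2) * pi * (2.9e-10)^2 * 95925)
lambda = 1.39865e-07 m
lambda = 139.86 nm

139.86


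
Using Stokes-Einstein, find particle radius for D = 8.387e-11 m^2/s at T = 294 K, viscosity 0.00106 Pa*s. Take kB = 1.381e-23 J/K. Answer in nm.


Stokes-Einstein: R = kB*T / (6*pi*eta*D)
R = 1.381e-23 * 294 / (6 * pi * 0.00106 * 8.387e-11)
R = 2.42285e-09 m = 2.42 nm

2.42


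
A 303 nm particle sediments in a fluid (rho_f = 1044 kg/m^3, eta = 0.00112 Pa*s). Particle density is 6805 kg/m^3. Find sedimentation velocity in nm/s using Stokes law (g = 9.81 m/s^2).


Radius R = 303/2 nm = 1.515e-07 m
Density difference = 6805 - 1044 = 5761 kg/m^3
v = 2 * R^2 * (rho_p - rho_f) * g / (9 * eta)
v = 2 * (1.515e-07)^2 * 5761 * 9.81 / (9 * 0.00112)
v = 2.57372e-07 m/s = 257.3722 nm/s

257.3722


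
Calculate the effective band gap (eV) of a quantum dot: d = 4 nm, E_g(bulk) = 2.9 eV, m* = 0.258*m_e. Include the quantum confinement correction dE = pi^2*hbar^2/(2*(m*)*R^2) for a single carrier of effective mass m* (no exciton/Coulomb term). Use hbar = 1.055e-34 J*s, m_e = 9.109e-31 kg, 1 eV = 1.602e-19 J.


Radius R = 4/2 nm = 2e-09 m
Confinement energy dE = pi^2 * hbar^2 / (2 * m_eff * m_e * R^2)
dE = pi^2 * (1.055e-34)^2 / (2 * 0.258 * 9.109e-31 * (2e-09)^2) J, divided by 1.602e-19 J/eV
dE = 0.3647 eV
Total band gap = E_g(bulk) + dE = 2.9 + 0.3647 = 3.2647 eV

3.2647


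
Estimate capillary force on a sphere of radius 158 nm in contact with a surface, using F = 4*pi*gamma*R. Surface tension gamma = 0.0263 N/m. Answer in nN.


Convert radius: R = 158 nm = 1.58e-07 m
F = 4 * pi * gamma * R
F = 4 * pi * 0.0263 * 1.58e-07
F = 5.22183e-08 N = 52.2183 nN

52.2183


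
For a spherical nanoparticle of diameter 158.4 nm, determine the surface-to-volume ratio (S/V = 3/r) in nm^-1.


Radius r = 158.4/2 = 79.2 nm
S/V = 3 / r = 3 / 79.2
S/V = 0.0379 nm^-1

0.0379


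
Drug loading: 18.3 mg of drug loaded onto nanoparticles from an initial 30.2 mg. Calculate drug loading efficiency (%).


Drug loading efficiency = (drug loaded / drug initial) * 100
DLE = 18.3 / 30.2 * 100
DLE = 0.606 * 100
DLE = 60.6%

60.6


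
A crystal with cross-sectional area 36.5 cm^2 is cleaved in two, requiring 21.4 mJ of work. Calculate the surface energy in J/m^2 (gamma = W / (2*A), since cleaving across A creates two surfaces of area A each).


Convert: A = 36.5 cm^2 = 0.00365 m^2, W = 21.4 mJ = 0.0214 J
Cleaving exposes two faces of area A, so total new surface = 2*A and gamma = W / (2*A)
gamma = 0.0214 / (2 * 0.00365)
gamma = 2.932 J/m^2

2.932
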